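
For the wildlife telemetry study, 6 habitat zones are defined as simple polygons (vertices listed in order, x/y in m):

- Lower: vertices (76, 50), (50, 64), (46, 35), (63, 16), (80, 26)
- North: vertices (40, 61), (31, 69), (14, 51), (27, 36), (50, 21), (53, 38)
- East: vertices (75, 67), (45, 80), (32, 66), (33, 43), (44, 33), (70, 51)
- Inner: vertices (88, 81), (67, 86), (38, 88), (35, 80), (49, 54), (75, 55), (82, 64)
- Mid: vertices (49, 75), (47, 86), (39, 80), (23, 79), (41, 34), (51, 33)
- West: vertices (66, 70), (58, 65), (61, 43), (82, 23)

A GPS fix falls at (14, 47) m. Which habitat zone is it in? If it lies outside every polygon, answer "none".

none

Cast a ray rightward from (14, 47). For each polygon, the edges (by vertex number in listed order) whose endpoints lie on opposite sides of y = 47, where each meets that height, and whether that is right or left of the point:
Lower: 2–3 at x≈47.7 (right), 5–1 at x≈76.5 (right) → 2 crossings.
North: 3–4 at x≈17.5 (right), 6–1 at x≈47.9 (right) → 2 crossings.
East: 3–4 at x≈32.8 (right), 5–6 at x≈64.2 (right) → 2 crossings.
Inner: no edge straddles that height → 0 crossings.
Mid: 4–5 at x≈35.8 (right), 6–1 at x≈50.3 (right) → 2 crossings.
West: 2–3 at x≈60.5 (right), 4–1 at x≈73.8 (right) → 2 crossings.
All counts are even, so the point lies outside every listed polygon.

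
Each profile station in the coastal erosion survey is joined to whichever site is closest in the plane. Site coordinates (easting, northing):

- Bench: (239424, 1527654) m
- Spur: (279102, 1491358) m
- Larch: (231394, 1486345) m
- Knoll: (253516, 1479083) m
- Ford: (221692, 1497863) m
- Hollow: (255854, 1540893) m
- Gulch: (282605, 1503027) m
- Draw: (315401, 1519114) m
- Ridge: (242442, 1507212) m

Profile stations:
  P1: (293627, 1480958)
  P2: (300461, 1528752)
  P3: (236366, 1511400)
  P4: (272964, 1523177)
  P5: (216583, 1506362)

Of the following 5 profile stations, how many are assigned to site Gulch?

P1 → Spur
P2 → Draw
P3 → Ridge
P4 → Gulch
P5 → Ford
1 of the 5 goes to Gulch.

1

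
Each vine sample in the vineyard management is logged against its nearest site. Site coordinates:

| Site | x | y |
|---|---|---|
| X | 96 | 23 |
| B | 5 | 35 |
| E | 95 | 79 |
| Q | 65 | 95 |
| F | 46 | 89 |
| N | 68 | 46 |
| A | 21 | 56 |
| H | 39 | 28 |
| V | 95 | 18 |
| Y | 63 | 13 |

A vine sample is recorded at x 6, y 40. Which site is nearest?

B

Squared distances to each site:
X: 8389.000; B: 26.000; E: 9442.000; Q: 6506.000; F: 4001.000; N: 3880.000; A: 481.000; H: 1233.000; V: 8405.000; Y: 3978.000.
Minimum at B.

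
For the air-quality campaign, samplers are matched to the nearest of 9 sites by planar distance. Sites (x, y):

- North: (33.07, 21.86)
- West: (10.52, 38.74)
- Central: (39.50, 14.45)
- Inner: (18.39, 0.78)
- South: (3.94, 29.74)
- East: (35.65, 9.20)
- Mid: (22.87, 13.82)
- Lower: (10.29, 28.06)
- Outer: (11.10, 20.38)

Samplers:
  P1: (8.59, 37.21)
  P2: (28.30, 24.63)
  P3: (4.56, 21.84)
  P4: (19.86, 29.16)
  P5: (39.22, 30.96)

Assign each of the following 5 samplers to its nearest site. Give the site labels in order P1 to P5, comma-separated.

P1 → West (d²=6.07)
P2 → North (d²=30.43)
P3 → Outer (d²=44.90)
P4 → Lower (d²=92.79)
P5 → North (d²=120.63)

West, North, Outer, Lower, North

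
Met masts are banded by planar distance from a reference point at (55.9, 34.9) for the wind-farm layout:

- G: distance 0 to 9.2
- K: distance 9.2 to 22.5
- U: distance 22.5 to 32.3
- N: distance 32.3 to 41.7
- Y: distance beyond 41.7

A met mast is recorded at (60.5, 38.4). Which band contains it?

Distance = √((60.5−55.9)² + (38.4−34.9)²) = √(21.160 + 12.250) = 5.780.
0 ≤ 5.780 < 9.2 → G.

G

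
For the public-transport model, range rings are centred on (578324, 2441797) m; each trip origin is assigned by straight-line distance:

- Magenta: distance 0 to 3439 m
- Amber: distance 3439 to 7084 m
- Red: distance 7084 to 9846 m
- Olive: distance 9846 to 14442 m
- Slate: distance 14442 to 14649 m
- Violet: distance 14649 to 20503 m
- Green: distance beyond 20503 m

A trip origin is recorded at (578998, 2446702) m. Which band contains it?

Distance = √((578998−578324)² + (2446702−2441797)²) = √(454276.000 + 24059025.000) = 4951.091 m.
3439 ≤ 4951.091 < 7084 → Amber.

Amber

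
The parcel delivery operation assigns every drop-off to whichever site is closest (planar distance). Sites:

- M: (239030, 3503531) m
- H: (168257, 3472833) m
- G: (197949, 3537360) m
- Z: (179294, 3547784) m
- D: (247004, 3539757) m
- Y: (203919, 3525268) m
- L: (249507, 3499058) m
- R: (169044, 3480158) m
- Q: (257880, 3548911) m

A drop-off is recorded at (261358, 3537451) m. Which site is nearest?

Squared distances to each site:
M: 1649105984.000; H: 12843282125.000; G: 4020709562.000; Z: 6841270985.000; D: 211354952.000; Y: 3447664210.000; L: 1614468650.000; R: 11804362445.000; Q: 143428084.000.
Minimum at Q.

Q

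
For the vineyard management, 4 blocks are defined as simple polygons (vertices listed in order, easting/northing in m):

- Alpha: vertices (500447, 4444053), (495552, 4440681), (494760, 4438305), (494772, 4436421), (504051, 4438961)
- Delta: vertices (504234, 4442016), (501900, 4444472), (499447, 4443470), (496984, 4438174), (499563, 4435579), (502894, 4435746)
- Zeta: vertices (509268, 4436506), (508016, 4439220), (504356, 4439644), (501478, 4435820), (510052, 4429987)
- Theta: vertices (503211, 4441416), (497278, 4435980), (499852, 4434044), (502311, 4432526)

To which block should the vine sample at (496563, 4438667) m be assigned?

Cast a ray rightward from (496563, 4438667). For each polygon, the edges (by vertex number in listed order) whose endpoints lie on opposite sides of northing = 4438667, where each meets that height, and whether that is right or left of the point:
Alpha: 2–3 at easting≈494880.7 (left), 4–5 at easting≈502977.0 (right) → 1 crossing.
Delta: 3–4 at easting≈497213.3 (right), 6–1 at easting≈503518.3 (right) → 2 crossings.
Zeta: 1–2 at easting≈508271.1 (right), 3–4 at easting≈503620.7 (right) → 2 crossings.
Theta: 1–2 at easting≈500210.7 (right), 4–1 at easting≈502932.7 (right) → 2 crossings.
Only Alpha has an odd count, so the point is inside Alpha.

Alpha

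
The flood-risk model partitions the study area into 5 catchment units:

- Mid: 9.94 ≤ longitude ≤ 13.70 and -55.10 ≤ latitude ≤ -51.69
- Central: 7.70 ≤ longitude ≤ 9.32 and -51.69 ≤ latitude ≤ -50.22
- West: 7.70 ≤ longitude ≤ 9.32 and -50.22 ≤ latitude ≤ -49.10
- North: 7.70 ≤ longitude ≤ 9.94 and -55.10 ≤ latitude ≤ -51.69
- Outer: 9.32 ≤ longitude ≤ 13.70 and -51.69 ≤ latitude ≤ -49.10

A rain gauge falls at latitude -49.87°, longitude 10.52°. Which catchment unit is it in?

Outer

The point has longitude = 10.52 and latitude = -49.87.
Only Outer satisfies 9.32 ≤ longitude ≤ 13.70 and -51.69 ≤ latitude ≤ -49.10.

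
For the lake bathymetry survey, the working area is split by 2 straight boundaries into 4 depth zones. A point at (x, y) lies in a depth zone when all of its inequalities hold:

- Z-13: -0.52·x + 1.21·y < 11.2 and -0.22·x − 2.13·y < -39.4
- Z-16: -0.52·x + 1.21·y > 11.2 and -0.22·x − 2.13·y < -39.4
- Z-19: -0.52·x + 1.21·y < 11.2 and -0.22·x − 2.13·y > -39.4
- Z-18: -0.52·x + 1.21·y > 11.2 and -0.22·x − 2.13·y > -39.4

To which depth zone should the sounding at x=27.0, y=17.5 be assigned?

-0.52·27.0 + 1.21·17.5 = 7.135, which is < 11.2
-0.22·27.0 − 2.13·17.5 = -43.215, which is < -39.4
This sign pattern matches Z-13.

Z-13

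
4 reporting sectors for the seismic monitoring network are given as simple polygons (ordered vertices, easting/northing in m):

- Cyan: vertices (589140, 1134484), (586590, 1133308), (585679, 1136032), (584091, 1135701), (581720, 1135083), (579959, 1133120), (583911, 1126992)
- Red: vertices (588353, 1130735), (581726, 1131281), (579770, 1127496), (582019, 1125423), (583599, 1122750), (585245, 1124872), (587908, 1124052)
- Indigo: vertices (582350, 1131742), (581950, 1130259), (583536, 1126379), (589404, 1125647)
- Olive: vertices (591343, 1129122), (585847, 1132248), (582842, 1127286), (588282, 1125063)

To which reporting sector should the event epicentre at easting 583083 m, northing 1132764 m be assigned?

Cyan

Cast a ray rightward from (583083, 1132764). For each polygon, the edges (by vertex number in listed order) whose endpoints lie on opposite sides of northing = 1132764, where each meets that height, and whether that is right or left of the point:
Cyan: 6–7 at easting≈580188.6 (left), 7–1 at easting≈587939.5 (right) → 1 crossing.
Red: no edge straddles that height → 0 crossings.
Indigo: no edge straddles that height → 0 crossings.
Olive: no edge straddles that height → 0 crossings.
Only Cyan has an odd count, so the point is inside Cyan.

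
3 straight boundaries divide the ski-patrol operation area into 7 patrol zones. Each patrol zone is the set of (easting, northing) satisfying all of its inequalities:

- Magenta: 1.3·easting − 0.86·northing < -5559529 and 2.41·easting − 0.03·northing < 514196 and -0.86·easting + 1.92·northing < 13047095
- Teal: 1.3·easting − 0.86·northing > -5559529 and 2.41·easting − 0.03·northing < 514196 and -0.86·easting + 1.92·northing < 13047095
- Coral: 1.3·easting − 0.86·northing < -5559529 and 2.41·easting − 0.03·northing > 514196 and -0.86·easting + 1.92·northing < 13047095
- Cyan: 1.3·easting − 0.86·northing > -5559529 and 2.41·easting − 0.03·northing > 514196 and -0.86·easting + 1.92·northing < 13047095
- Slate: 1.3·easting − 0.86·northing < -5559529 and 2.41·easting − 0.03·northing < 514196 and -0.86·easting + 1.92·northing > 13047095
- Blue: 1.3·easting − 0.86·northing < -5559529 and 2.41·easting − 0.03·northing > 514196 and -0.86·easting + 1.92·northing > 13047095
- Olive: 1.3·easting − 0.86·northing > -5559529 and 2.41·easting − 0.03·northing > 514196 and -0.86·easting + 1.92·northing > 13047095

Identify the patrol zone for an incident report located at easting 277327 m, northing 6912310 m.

1.3·277327 − 0.86·6912310 = -5584061.500, which is < -5559529
2.41·277327 − 0.03·6912310 = 460988.770, which is < 514196
-0.86·277327 + 1.92·6912310 = 13033133.980, which is < 13047095
This sign pattern matches Magenta.

Magenta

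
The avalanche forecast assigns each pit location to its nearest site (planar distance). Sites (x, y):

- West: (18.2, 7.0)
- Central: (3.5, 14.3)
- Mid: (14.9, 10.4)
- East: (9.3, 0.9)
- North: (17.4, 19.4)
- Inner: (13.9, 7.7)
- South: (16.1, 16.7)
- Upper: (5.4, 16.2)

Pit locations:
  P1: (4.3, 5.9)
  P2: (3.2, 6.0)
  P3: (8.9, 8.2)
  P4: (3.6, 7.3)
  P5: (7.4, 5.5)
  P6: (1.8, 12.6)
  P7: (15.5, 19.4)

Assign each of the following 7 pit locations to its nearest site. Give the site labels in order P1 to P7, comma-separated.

East, East, Inner, Central, East, Central, North

P1 → East (d²=50.00)
P2 → East (d²=63.22)
P3 → Inner (d²=25.25)
P4 → Central (d²=49.01)
P5 → East (d²=24.77)
P6 → Central (d²=5.78)
P7 → North (d²=3.61)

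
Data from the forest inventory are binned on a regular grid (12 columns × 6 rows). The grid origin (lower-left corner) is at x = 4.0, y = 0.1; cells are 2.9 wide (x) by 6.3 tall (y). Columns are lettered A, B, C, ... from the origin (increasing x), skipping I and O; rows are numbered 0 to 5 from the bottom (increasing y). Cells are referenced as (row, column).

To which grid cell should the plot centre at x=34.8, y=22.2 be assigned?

Column index: ⌊(34.8 − 4.0) / 2.9⌋ = ⌊10.621⌋ = 10 → column L
Row offset from origin: ⌊(22.2 − 0.1) / 6.3⌋ = ⌊3.508⌋ = 3 → row 3

(3, L)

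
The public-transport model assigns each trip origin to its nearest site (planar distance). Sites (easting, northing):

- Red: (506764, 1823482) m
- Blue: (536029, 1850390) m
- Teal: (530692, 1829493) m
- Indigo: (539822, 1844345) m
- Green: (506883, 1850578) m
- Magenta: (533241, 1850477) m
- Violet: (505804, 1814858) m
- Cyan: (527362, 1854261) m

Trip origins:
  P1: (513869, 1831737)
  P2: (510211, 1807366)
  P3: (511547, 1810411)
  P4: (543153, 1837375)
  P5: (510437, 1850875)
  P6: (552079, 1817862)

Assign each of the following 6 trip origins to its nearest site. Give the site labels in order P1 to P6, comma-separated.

P1 → Red (d²=118626050.00)
P2 → Violet (d²=75551713.00)
P3 → Violet (d²=52757858.00)
P4 → Indigo (d²=59676461.00)
P5 → Green (d²=12719125.00)
P6 → Teal (d²=592683930.00)

Red, Violet, Violet, Indigo, Green, Teal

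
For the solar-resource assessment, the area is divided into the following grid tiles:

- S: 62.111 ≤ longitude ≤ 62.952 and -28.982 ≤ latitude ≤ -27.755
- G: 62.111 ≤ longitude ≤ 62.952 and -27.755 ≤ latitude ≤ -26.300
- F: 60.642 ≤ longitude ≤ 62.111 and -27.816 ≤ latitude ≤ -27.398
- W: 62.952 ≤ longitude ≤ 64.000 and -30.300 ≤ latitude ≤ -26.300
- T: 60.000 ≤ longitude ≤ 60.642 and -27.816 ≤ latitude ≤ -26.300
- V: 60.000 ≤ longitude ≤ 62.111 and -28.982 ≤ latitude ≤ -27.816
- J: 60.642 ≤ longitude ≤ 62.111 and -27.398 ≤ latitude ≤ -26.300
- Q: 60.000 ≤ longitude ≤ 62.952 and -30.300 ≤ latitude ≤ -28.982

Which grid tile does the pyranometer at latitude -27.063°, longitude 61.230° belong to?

The point has longitude = 61.230 and latitude = -27.063.
Only J satisfies 60.642 ≤ longitude ≤ 62.111 and -27.398 ≤ latitude ≤ -26.300.

J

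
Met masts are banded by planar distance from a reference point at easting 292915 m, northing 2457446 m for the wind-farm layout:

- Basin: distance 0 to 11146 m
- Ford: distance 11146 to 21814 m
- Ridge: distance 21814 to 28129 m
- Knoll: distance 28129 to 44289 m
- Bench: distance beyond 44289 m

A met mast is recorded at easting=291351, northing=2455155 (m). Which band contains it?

Distance = √((291351−292915)² + (2455155−2457446)²) = √(2446096.000 + 5248681.000) = 2773.946 m.
0 ≤ 2773.946 < 11146 → Basin.

Basin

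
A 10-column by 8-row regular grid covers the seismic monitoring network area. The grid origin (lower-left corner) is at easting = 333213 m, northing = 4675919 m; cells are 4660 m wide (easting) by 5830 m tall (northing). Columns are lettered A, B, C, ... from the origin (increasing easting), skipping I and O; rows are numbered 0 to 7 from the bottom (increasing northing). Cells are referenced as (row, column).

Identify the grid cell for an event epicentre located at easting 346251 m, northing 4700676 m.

(4, C)

Column index: ⌊(346251 − 333213) / 4660⌋ = ⌊2.798⌋ = 2 → column C
Row offset from origin: ⌊(4700676 − 4675919) / 5830⌋ = ⌊4.246⌋ = 4 → row 4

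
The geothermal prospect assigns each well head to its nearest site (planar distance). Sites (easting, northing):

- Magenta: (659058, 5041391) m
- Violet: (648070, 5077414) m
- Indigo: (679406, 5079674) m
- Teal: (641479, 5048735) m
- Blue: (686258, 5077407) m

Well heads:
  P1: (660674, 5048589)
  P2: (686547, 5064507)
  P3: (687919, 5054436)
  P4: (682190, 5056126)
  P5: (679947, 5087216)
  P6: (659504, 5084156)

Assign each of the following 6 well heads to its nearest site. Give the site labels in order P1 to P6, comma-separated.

P1 → Magenta (d²=54422660.00)
P2 → Blue (d²=166493521.00)
P3 → Blue (d²=530425762.00)
P4 → Blue (d²=469429585.00)
P5 → Indigo (d²=57174445.00)
P6 → Violet (d²=176190920.00)

Magenta, Blue, Blue, Blue, Indigo, Violet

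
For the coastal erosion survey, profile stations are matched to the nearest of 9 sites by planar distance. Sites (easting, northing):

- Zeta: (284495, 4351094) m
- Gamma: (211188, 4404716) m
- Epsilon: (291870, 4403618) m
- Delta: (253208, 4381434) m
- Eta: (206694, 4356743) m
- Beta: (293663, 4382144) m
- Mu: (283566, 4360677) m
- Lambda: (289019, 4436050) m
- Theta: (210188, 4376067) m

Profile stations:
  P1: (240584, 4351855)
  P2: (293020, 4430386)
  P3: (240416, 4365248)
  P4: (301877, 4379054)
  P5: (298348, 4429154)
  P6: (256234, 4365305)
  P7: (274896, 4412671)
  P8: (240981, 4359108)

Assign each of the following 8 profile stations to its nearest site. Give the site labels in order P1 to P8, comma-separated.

P1 → Delta (d²=1034282617.00)
P2 → Lambda (d²=48088897.00)
P3 → Delta (d²=425621860.00)
P4 → Beta (d²=77017896.00)
P5 → Lambda (d²=134585057.00)
P6 → Delta (d²=269301317.00)
P7 → Epsilon (d²=370073485.00)
P8 → Delta (d²=647949805.00)

Delta, Lambda, Delta, Beta, Lambda, Delta, Epsilon, Delta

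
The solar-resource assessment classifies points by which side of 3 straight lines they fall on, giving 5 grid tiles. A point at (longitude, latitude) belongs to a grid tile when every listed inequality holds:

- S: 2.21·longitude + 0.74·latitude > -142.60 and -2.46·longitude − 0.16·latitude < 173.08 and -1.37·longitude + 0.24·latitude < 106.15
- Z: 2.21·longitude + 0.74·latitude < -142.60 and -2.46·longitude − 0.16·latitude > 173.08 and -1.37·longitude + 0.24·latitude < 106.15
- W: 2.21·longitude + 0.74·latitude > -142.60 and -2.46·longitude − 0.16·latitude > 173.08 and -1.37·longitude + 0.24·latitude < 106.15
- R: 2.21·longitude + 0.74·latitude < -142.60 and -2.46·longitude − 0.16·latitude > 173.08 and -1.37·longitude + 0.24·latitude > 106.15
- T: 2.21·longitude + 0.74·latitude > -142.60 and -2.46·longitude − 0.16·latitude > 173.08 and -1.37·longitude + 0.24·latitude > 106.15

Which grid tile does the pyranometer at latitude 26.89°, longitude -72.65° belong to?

2.21·-72.65 + 0.74·26.89 = -140.658, which is > -142.60
-2.46·-72.65 − 0.16·26.89 = 174.417, which is > 173.08
-1.37·-72.65 + 0.24·26.89 = 105.984, which is < 106.15
This sign pattern matches W.

W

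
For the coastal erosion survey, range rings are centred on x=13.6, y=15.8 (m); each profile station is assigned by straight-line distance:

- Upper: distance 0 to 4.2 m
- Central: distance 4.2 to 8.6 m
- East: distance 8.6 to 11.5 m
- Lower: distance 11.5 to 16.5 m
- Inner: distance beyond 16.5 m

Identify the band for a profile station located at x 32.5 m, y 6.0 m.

Inner

Distance = √((32.5−13.6)² + (6.0−15.8)²) = √(357.210 + 96.040) = 21.290 m.
16.5 ≤ 21.290 < ∞ → Inner.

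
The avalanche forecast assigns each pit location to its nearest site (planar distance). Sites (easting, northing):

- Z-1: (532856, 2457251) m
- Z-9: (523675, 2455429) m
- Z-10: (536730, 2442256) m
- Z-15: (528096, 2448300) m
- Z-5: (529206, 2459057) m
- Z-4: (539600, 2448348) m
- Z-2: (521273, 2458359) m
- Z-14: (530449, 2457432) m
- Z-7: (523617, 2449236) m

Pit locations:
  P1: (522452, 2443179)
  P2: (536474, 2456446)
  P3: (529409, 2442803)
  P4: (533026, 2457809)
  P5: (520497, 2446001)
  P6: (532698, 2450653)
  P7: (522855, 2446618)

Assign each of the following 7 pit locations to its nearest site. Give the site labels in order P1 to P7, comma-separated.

P1 → Z-7 (d²=38044474.00)
P2 → Z-1 (d²=13737949.00)
P3 → Z-15 (d²=31940978.00)
P4 → Z-1 (d²=340264.00)
P5 → Z-7 (d²=20199625.00)
P6 → Z-15 (d²=26715013.00)
P7 → Z-7 (d²=7434568.00)

Z-7, Z-1, Z-15, Z-1, Z-7, Z-15, Z-7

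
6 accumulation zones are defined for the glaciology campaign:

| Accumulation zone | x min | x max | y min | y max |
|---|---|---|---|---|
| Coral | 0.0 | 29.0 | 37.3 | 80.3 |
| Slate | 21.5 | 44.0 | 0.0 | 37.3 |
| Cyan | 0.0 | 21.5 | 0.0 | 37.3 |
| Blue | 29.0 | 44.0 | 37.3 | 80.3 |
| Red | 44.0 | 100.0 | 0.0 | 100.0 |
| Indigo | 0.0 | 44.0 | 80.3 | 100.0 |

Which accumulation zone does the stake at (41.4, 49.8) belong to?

The point has x = 41.4 and y = 49.8.
Only Blue satisfies 29.0 ≤ x ≤ 44.0 and 37.3 ≤ y ≤ 80.3.

Blue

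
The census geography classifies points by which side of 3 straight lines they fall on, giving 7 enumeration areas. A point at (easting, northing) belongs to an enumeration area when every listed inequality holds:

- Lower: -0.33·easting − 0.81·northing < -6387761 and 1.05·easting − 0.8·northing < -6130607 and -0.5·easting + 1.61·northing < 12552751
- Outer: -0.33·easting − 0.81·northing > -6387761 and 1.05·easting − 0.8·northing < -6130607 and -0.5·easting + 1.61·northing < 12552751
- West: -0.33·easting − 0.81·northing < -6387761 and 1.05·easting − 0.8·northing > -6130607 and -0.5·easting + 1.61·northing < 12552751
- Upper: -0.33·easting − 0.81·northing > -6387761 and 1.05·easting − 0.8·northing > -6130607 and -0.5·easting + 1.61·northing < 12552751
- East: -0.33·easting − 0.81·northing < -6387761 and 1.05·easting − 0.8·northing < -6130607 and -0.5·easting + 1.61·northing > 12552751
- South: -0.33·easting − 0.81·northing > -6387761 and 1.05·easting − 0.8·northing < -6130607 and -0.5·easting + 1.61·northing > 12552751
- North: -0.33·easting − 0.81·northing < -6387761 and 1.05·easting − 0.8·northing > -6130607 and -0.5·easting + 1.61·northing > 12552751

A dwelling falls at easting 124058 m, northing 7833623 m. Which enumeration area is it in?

Outer

-0.33·124058 − 0.81·7833623 = -6386173.770, which is > -6387761
1.05·124058 − 0.8·7833623 = -6136637.500, which is < -6130607
-0.5·124058 + 1.61·7833623 = 12550104.030, which is < 12552751
This sign pattern matches Outer.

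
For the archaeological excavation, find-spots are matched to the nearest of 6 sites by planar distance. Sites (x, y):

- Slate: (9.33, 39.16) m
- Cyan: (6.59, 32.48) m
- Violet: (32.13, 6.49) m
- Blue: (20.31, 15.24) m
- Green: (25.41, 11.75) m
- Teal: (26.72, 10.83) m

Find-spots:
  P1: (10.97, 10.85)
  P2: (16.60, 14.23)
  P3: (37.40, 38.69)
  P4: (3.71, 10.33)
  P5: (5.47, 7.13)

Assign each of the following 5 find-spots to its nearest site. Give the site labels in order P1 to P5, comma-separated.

Blue, Blue, Slate, Blue, Blue

P1 → Blue (d²=106.51)
P2 → Blue (d²=14.78)
P3 → Slate (d²=788.15)
P4 → Blue (d²=299.67)
P5 → Blue (d²=286.00)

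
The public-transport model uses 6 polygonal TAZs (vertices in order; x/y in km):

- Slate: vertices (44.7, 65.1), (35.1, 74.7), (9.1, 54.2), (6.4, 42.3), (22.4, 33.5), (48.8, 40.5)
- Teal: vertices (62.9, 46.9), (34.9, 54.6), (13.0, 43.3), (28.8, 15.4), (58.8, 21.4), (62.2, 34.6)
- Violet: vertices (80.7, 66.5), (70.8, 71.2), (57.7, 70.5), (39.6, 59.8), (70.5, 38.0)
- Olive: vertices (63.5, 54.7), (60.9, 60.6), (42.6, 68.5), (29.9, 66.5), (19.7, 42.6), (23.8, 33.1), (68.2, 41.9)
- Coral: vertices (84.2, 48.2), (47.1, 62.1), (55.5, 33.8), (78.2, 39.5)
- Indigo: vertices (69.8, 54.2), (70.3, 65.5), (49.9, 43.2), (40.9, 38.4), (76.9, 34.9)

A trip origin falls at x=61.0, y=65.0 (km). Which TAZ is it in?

Violet

Cast a ray rightward from (61.0, 65.0). For each polygon, the edges (by vertex number in listed order) whose endpoints lie on opposite sides of y = 65.0, where each meets that height, and whether that is right or left of the point:
Slate: 2–3 at x≈22.80 (left), 6–1 at x≈44.72 (left) → 0 crossings.
Teal: no edge straddles that height → 0 crossings.
Violet: 3–4 at x≈48.40 (left), 5–1 at x≈80.16 (right) → 1 crossing.
Olive: 2–3 at x≈50.71 (left), 4–5 at x≈29.26 (left) → 0 crossings.
Coral: no edge straddles that height → 0 crossings.
Indigo: 1–2 at x≈70.28 (right), 2–3 at x≈69.84 (right) → 2 crossings.
Only Violet has an odd count, so the point is inside Violet.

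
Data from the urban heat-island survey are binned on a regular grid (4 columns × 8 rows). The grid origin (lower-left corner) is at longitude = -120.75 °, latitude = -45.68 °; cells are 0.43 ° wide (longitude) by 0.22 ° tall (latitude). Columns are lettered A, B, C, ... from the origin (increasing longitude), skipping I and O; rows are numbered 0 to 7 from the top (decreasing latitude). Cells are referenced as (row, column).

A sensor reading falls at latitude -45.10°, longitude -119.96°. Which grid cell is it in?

(5, B)

Column index: ⌊(-119.96 − -120.75) / 0.43⌋ = ⌊1.837⌋ = 1 → column B
Row offset from origin: ⌊(-45.10 − -45.68) / 0.22⌋ = ⌊2.636⌋ = 2 → row 5 (counted from top)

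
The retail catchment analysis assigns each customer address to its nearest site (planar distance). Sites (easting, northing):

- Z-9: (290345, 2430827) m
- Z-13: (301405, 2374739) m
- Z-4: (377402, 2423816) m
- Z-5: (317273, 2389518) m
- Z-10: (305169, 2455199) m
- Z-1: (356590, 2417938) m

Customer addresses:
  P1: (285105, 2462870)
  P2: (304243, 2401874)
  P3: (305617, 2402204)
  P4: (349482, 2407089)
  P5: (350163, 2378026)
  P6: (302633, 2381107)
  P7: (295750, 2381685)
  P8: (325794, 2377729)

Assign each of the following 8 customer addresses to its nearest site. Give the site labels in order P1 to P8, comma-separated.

Z-10, Z-5, Z-5, Z-1, Z-5, Z-13, Z-13, Z-5

P1 → Z-10 (d²=461408337.00)
P2 → Z-5 (d²=322451636.00)
P3 → Z-5 (d²=296796932.00)
P4 → Z-1 (d²=168224465.00)
P5 → Z-5 (d²=1213818164.00)
P6 → Z-13 (d²=42059408.00)
P7 → Z-13 (d²=80225941.00)
P8 → Z-5 (d²=211587962.00)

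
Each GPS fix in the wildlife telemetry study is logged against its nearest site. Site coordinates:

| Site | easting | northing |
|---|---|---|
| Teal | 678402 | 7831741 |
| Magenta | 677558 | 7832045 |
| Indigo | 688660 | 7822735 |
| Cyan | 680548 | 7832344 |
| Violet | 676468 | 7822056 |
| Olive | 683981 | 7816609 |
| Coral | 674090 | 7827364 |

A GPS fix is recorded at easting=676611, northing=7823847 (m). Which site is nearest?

Squared distances to each site:
Teal: 65522917.000; Magenta: 68104013.000; Indigo: 146414945.000; Cyan: 87698978.000; Violet: 3228130.000; Olive: 106705544.000; Coral: 18724730.000.
Minimum at Violet.

Violet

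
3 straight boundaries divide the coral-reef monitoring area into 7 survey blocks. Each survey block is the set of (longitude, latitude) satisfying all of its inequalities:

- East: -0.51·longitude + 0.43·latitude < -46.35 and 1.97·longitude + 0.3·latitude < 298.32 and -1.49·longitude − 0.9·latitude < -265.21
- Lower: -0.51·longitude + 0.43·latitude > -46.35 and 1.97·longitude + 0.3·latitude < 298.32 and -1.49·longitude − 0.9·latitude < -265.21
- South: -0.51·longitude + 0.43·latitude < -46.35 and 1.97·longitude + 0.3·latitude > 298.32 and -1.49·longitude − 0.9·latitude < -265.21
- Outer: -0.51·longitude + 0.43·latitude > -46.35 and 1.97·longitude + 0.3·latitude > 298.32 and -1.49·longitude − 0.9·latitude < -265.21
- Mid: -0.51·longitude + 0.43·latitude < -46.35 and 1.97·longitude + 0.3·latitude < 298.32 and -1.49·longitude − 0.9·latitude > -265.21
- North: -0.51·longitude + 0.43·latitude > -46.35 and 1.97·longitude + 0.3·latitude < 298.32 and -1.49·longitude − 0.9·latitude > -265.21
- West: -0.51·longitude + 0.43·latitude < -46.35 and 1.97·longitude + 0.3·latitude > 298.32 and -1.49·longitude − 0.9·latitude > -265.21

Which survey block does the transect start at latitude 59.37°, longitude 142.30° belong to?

East

-0.51·142.30 + 0.43·59.37 = -47.044, which is < -46.35
1.97·142.30 + 0.3·59.37 = 298.142, which is < 298.32
-1.49·142.30 − 0.9·59.37 = -265.460, which is < -265.21
This sign pattern matches East.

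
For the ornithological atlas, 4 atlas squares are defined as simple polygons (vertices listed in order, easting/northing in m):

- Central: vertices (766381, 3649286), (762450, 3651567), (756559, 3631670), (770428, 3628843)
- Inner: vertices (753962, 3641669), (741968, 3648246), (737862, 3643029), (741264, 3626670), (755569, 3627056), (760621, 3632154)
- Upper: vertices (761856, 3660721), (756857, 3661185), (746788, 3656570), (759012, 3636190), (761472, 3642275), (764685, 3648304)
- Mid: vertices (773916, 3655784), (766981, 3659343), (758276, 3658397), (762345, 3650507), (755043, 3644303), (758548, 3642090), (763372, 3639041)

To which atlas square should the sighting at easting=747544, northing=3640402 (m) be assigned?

Cast a ray rightward from (747544, 3640402). For each polygon, the edges (by vertex number in listed order) whose endpoints lie on opposite sides of northing = 3640402, where each meets that height, and whether that is right or left of the point:
Central: 2–3 at easting≈759144.3 (right), 4–1 at easting≈768139.7 (right) → 2 crossings.
Inner: 3–4 at easting≈738408.3 (left), 6–1 at easting≈754848.7 (right) → 1 crossing.
Upper: 3–4 at easting≈756485.6 (right), 4–5 at easting≈760714.8 (right) → 2 crossings.
Mid: 6–7 at easting≈761218.7 (right), 7–1 at easting≈764229.1 (right) → 2 crossings.
Only Inner has an odd count, so the point is inside Inner.

Inner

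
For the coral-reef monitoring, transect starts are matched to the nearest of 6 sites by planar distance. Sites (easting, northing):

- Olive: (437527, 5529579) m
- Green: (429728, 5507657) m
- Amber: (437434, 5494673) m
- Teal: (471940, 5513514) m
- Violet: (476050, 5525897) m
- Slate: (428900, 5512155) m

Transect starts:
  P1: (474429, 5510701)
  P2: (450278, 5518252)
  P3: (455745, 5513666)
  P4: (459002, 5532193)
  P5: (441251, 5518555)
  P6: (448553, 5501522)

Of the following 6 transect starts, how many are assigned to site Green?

0

P1 → Teal
P2 → Olive
P3 → Teal
P4 → Violet
P5 → Olive
P6 → Amber
0 of the 6 go to Green.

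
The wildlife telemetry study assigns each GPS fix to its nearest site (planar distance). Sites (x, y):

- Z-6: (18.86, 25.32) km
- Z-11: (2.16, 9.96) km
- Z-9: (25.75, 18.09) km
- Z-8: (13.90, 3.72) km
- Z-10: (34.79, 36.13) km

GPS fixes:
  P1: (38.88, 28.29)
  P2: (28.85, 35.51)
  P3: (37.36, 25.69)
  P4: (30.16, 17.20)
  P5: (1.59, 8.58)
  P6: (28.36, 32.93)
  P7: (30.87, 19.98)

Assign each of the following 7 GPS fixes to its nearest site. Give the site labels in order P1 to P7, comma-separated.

Z-10, Z-10, Z-10, Z-9, Z-11, Z-10, Z-9

P1 → Z-10 (d²=78.19)
P2 → Z-10 (d²=35.67)
P3 → Z-10 (d²=115.60)
P4 → Z-9 (d²=20.24)
P5 → Z-11 (d²=2.23)
P6 → Z-10 (d²=51.58)
P7 → Z-9 (d²=29.79)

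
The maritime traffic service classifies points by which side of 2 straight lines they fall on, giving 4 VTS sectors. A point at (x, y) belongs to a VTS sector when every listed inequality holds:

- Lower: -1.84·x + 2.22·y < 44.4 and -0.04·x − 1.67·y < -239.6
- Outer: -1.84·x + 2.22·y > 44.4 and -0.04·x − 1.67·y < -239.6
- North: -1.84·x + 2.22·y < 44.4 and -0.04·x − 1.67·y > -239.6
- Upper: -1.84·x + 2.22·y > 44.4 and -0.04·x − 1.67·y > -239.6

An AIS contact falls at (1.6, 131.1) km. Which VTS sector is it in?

Upper

-1.84·1.6 + 2.22·131.1 = 288.098, which is > 44.4
-0.04·1.6 − 1.67·131.1 = -219.001, which is > -239.6
This sign pattern matches Upper.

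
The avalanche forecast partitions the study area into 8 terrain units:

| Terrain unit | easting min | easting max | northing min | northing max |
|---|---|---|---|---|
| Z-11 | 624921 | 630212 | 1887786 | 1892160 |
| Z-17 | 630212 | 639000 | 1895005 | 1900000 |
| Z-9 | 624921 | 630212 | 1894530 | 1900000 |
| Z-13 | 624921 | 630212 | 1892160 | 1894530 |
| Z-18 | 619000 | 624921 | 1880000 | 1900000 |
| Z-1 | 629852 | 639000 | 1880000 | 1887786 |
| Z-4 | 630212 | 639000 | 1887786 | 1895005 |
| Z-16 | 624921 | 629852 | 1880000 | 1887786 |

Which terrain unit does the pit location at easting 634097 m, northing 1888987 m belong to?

The point has easting = 634097 and northing = 1888987.
Only Z-4 satisfies 630212 ≤ easting ≤ 639000 and 1887786 ≤ northing ≤ 1895005.

Z-4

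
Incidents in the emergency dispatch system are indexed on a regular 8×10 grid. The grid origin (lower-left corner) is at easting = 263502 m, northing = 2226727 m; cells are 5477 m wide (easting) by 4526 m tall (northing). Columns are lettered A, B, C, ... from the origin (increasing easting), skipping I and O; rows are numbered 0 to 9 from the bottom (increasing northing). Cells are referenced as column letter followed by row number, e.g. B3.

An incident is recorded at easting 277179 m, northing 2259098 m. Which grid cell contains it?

Column index: ⌊(277179 − 263502) / 5477⌋ = ⌊2.497⌋ = 2 → column C
Row offset from origin: ⌊(2259098 − 2226727) / 4526⌋ = ⌊7.152⌋ = 7 → row 7

C7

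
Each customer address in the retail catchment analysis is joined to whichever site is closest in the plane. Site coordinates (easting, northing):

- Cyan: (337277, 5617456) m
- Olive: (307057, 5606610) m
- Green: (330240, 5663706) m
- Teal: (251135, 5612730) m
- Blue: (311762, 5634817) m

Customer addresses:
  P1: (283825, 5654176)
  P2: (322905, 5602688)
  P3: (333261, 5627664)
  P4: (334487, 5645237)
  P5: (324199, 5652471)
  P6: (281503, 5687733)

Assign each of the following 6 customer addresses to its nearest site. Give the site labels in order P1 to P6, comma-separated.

Blue, Olive, Cyan, Green, Green, Green

P1 → Blue (d²=1155246850.00)
P2 → Olive (d²=266541188.00)
P3 → Cyan (d²=120331520.00)
P4 → Green (d²=359140970.00)
P5 → Green (d²=162718906.00)
P6 → Green (d²=2952591898.00)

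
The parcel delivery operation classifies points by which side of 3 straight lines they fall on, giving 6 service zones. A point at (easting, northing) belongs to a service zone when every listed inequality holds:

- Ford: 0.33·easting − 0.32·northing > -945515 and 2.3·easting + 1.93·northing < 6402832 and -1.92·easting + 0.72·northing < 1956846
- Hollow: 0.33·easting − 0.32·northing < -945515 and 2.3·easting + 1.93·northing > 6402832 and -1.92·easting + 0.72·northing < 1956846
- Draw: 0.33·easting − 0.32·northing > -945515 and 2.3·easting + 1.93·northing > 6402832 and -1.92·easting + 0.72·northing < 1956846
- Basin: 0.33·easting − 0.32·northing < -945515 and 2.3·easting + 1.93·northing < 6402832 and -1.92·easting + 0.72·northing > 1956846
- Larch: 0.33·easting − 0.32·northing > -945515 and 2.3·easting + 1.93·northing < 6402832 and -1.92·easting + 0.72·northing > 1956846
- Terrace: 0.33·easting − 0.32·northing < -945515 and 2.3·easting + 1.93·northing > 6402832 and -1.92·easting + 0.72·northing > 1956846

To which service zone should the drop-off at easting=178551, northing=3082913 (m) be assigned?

Ford

0.33·178551 − 0.32·3082913 = -927610.330, which is > -945515
2.3·178551 + 1.93·3082913 = 6360689.390, which is < 6402832
-1.92·178551 + 0.72·3082913 = 1876879.440, which is < 1956846
This sign pattern matches Ford.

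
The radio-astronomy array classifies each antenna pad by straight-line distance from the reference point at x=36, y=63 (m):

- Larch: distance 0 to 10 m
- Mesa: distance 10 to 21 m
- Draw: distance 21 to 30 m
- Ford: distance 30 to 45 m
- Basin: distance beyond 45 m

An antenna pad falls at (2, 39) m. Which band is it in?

Distance = √((2−36)² + (39−63)²) = √(1156.000 + 576.000) = 41.617 m.
30 ≤ 41.617 < 45 → Ford.

Ford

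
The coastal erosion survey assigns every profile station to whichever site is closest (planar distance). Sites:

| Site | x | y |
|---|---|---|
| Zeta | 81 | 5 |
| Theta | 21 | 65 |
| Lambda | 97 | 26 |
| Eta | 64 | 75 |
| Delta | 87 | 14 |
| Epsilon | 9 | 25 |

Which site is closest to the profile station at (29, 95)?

Theta

Squared distances to each site:
Zeta: 10804.000; Theta: 964.000; Lambda: 9385.000; Eta: 1625.000; Delta: 9925.000; Epsilon: 5300.000.
Minimum at Theta.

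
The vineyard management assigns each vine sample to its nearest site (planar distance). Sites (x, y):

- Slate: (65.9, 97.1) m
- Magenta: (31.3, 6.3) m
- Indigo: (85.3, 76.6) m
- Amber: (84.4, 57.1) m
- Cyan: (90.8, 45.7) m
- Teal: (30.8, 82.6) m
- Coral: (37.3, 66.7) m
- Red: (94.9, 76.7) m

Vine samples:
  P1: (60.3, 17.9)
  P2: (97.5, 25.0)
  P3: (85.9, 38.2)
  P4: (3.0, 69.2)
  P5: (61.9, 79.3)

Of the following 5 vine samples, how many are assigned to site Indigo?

P1 → Magenta
P2 → Cyan
P3 → Cyan
P4 → Teal
P5 → Slate
0 of the 5 go to Indigo.

0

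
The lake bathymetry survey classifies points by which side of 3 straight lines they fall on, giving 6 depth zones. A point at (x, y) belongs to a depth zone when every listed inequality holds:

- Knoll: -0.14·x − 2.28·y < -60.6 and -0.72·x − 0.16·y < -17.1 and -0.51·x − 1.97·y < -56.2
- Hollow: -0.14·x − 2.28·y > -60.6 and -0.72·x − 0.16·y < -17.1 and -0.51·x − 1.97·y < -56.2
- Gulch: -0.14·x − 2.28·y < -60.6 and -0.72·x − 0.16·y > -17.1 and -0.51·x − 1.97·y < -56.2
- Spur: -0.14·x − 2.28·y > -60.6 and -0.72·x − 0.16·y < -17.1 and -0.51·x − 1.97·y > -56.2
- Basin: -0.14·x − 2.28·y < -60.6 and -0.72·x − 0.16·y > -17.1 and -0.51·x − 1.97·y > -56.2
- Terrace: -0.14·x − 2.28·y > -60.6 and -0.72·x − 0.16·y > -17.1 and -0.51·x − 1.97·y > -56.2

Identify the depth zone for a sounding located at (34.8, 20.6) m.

Hollow

-0.14·34.8 − 2.28·20.6 = -51.840, which is > -60.6
-0.72·34.8 − 0.16·20.6 = -28.352, which is < -17.1
-0.51·34.8 − 1.97·20.6 = -58.330, which is < -56.2
This sign pattern matches Hollow.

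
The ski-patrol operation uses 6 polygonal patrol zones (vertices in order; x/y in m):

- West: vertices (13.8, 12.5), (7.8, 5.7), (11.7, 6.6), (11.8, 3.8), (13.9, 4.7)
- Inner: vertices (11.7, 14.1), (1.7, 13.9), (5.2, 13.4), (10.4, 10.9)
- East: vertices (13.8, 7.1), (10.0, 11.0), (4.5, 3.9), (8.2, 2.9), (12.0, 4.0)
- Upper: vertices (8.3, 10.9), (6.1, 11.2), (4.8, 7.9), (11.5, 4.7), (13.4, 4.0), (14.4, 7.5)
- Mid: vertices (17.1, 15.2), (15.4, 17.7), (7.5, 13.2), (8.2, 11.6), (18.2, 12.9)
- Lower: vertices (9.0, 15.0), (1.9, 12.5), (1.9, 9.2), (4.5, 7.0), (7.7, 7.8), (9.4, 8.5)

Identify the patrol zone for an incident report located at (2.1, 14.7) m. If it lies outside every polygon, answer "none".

none

Cast a ray rightward from (2.1, 14.7). For each polygon, the edges (by vertex number in listed order) whose endpoints lie on opposite sides of y = 14.7, where each meets that height, and whether that is right or left of the point:
West: no edge straddles that height → 0 crossings.
Inner: no edge straddles that height → 0 crossings.
East: no edge straddles that height → 0 crossings.
Upper: no edge straddles that height → 0 crossings.
Mid: 2–3 at x≈10.13 (right), 5–1 at x≈17.34 (right) → 2 crossings.
Lower: 1–2 at x≈8.15 (right), 6–1 at x≈9.02 (right) → 2 crossings.
All counts are even, so the point lies outside every listed polygon.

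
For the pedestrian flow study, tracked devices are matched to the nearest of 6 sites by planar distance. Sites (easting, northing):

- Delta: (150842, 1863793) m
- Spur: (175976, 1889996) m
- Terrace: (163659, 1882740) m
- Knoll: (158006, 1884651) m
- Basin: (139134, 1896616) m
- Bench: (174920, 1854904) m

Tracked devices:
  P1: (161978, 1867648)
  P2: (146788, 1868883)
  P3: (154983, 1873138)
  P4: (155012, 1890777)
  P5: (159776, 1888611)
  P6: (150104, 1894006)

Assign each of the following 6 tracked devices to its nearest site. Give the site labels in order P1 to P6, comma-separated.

Delta, Delta, Delta, Knoll, Knoll, Basin

P1 → Delta (d²=138871521.00)
P2 → Delta (d²=42343016.00)
P3 → Delta (d²=104476906.00)
P4 → Knoll (d²=46491912.00)
P5 → Knoll (d²=18814500.00)
P6 → Basin (d²=127153000.00)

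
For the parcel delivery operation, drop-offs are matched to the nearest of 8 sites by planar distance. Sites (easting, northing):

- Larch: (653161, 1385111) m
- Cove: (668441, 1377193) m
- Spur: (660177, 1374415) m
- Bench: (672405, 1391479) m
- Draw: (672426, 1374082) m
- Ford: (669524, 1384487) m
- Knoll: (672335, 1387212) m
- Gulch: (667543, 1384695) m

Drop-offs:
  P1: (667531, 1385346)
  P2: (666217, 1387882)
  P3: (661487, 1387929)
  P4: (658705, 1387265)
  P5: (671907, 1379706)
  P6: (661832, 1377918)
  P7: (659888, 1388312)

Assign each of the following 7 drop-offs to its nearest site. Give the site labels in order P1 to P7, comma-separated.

P1 → Gulch (d²=423945.00)
P2 → Gulch (d²=11915245.00)
P3 → Gulch (d²=47133892.00)
P4 → Larch (d²=35375652.00)
P5 → Cove (d²=18328325.00)
P6 → Spur (d²=15010034.00)
P7 → Larch (d²=55498930.00)

Gulch, Gulch, Gulch, Larch, Cove, Spur, Larch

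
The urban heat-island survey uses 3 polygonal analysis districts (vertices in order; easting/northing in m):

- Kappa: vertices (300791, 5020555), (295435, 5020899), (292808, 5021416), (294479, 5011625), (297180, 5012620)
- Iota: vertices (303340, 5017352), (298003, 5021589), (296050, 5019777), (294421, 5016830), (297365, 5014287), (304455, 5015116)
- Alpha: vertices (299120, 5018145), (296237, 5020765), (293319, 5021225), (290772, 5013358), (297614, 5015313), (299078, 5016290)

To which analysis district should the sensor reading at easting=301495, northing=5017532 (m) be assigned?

Iota

Cast a ray rightward from (301495, 5017532). For each polygon, the edges (by vertex number in listed order) whose endpoints lie on opposite sides of northing = 5017532, where each meets that height, and whether that is right or left of the point:
Kappa: 3–4 at easting≈293470.9 (left), 5–1 at easting≈299415.3 (left) → 0 crossings.
Iota: 1–2 at easting≈303113.3 (right), 3–4 at easting≈294809.0 (left) → 1 crossing.
Alpha: 3–4 at easting≈292123.4 (left), 6–1 at easting≈299106.1 (left) → 0 crossings.
Only Iota has an odd count, so the point is inside Iota.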